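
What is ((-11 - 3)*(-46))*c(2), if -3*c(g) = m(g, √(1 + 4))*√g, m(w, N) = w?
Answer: -1288*√2/3 ≈ -607.17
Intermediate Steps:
c(g) = -g^(3/2)/3 (c(g) = -g*√g/3 = -g^(3/2)/3)
((-11 - 3)*(-46))*c(2) = ((-11 - 3)*(-46))*(-2*√2/3) = (-14*(-46))*(-2*√2/3) = 644*(-2*√2/3) = -1288*√2/3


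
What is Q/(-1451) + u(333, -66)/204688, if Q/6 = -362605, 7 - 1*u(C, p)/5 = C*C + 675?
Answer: 444516007405/297002288 ≈ 1496.7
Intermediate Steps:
u(C, p) = -3340 - 5*C² (u(C, p) = 35 - 5*(C*C + 675) = 35 - 5*(C² + 675) = 35 - 5*(675 + C²) = 35 + (-3375 - 5*C²) = -3340 - 5*C²)
Q = -2175630 (Q = 6*(-362605) = -2175630)
Q/(-1451) + u(333, -66)/204688 = -2175630/(-1451) + (-3340 - 5*333²)/204688 = -2175630*(-1/1451) + (-3340 - 5*110889)*(1/204688) = 2175630/1451 + (-3340 - 554445)*(1/204688) = 2175630/1451 - 557785*1/204688 = 2175630/1451 - 557785/204688 = 444516007405/297002288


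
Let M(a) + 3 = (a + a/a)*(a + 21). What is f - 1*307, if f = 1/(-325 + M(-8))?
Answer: -128634/419 ≈ -307.00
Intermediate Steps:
M(a) = -3 + (1 + a)*(21 + a) (M(a) = -3 + (a + a/a)*(a + 21) = -3 + (a + 1)*(21 + a) = -3 + (1 + a)*(21 + a))
f = -1/419 (f = 1/(-325 + (18 + (-8)² + 22*(-8))) = 1/(-325 + (18 + 64 - 176)) = 1/(-325 - 94) = 1/(-419) = -1/419 ≈ -0.0023866)
f - 1*307 = -1/419 - 1*307 = -1/419 - 307 = -128634/419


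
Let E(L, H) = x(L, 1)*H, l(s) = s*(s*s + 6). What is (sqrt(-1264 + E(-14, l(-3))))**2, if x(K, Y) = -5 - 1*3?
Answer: -904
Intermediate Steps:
l(s) = s*(6 + s**2) (l(s) = s*(s**2 + 6) = s*(6 + s**2))
x(K, Y) = -8 (x(K, Y) = -5 - 3 = -8)
E(L, H) = -8*H
(sqrt(-1264 + E(-14, l(-3))))**2 = (sqrt(-1264 - (-24)*(6 + (-3)**2)))**2 = (sqrt(-1264 - (-24)*(6 + 9)))**2 = (sqrt(-1264 - (-24)*15))**2 = (sqrt(-1264 - 8*(-45)))**2 = (sqrt(-1264 + 360))**2 = (sqrt(-904))**2 = (2*I*sqrt(226))**2 = -904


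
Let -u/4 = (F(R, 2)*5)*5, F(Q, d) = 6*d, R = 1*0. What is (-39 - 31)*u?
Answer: 84000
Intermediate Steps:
R = 0
u = -1200 (u = -4*(6*2)*5*5 = -4*12*5*5 = -240*5 = -4*300 = -1200)
(-39 - 31)*u = (-39 - 31)*(-1200) = -70*(-1200) = 84000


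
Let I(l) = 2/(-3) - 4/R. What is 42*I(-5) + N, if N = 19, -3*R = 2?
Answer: 243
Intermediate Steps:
R = -⅔ (R = -⅓*2 = -⅔ ≈ -0.66667)
I(l) = 16/3 (I(l) = 2/(-3) - 4/(-⅔) = 2*(-⅓) - 4*(-3/2) = -⅔ + 6 = 16/3)
42*I(-5) + N = 42*(16/3) + 19 = 224 + 19 = 243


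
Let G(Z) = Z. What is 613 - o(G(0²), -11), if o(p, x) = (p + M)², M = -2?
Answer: 609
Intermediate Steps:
o(p, x) = (-2 + p)² (o(p, x) = (p - 2)² = (-2 + p)²)
613 - o(G(0²), -11) = 613 - (-2 + 0²)² = 613 - (-2 + 0)² = 613 - 1*(-2)² = 613 - 1*4 = 613 - 4 = 609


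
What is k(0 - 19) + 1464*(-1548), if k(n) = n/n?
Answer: -2266271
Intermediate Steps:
k(n) = 1
k(0 - 19) + 1464*(-1548) = 1 + 1464*(-1548) = 1 - 2266272 = -2266271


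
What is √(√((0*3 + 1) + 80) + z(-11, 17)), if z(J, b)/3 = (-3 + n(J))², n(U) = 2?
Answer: 2*√3 ≈ 3.4641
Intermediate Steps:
z(J, b) = 3 (z(J, b) = 3*(-3 + 2)² = 3*(-1)² = 3*1 = 3)
√(√((0*3 + 1) + 80) + z(-11, 17)) = √(√((0*3 + 1) + 80) + 3) = √(√((0 + 1) + 80) + 3) = √(√(1 + 80) + 3) = √(√81 + 3) = √(9 + 3) = √12 = 2*√3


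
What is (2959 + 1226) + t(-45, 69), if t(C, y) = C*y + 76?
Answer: 1156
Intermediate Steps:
t(C, y) = 76 + C*y
(2959 + 1226) + t(-45, 69) = (2959 + 1226) + (76 - 45*69) = 4185 + (76 - 3105) = 4185 - 3029 = 1156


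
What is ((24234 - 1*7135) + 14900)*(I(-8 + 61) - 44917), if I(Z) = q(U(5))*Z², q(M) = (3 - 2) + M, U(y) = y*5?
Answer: 899715883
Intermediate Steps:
U(y) = 5*y
q(M) = 1 + M
I(Z) = 26*Z² (I(Z) = (1 + 5*5)*Z² = (1 + 25)*Z² = 26*Z²)
((24234 - 1*7135) + 14900)*(I(-8 + 61) - 44917) = ((24234 - 1*7135) + 14900)*(26*(-8 + 61)² - 44917) = ((24234 - 7135) + 14900)*(26*53² - 44917) = (17099 + 14900)*(26*2809 - 44917) = 31999*(73034 - 44917) = 31999*28117 = 899715883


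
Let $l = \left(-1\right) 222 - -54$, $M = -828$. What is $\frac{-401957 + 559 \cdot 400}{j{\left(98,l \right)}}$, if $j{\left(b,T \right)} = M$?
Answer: $\frac{178357}{828} \approx 215.41$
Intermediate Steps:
$l = -168$ ($l = -222 + 54 = -168$)
$j{\left(b,T \right)} = -828$
$\frac{-401957 + 559 \cdot 400}{j{\left(98,l \right)}} = \frac{-401957 + 559 \cdot 400}{-828} = \left(-401957 + 223600\right) \left(- \frac{1}{828}\right) = \left(-178357\right) \left(- \frac{1}{828}\right) = \frac{178357}{828}$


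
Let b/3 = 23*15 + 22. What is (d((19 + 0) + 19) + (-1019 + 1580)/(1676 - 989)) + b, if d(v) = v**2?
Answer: 582992/229 ≈ 2545.8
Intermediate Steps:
b = 1101 (b = 3*(23*15 + 22) = 3*(345 + 22) = 3*367 = 1101)
(d((19 + 0) + 19) + (-1019 + 1580)/(1676 - 989)) + b = (((19 + 0) + 19)**2 + (-1019 + 1580)/(1676 - 989)) + 1101 = ((19 + 19)**2 + 561/687) + 1101 = (38**2 + 561*(1/687)) + 1101 = (1444 + 187/229) + 1101 = 330863/229 + 1101 = 582992/229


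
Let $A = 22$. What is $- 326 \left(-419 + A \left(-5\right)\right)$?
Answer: $172454$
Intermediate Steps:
$- 326 \left(-419 + A \left(-5\right)\right) = - 326 \left(-419 + 22 \left(-5\right)\right) = - 326 \left(-419 - 110\right) = \left(-326\right) \left(-529\right) = 172454$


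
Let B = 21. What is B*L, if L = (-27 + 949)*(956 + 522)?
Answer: 28617036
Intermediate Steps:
L = 1362716 (L = 922*1478 = 1362716)
B*L = 21*1362716 = 28617036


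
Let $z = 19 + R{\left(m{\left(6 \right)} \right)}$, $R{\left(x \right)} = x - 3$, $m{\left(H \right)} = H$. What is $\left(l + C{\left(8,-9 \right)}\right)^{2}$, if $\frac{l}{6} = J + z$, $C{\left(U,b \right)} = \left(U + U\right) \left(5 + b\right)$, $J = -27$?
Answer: $8836$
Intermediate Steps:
$R{\left(x \right)} = -3 + x$
$C{\left(U,b \right)} = 2 U \left(5 + b\right)$
$z = 22$ ($z = 19 + \left(-3 + 6\right) = 19 + 3 = 22$)
$l = -30$ ($l = 6 \left(-27 + 22\right) = 6 \left(-5\right) = -30$)
$\left(l + C{\left(8,-9 \right)}\right)^{2} = \left(-30 + 2 \cdot 8 \left(5 - 9\right)\right)^{2} = \left(-30 + 2 \cdot 8 \left(-4\right)\right)^{2} = \left(-30 - 64\right)^{2} = \left(-94\right)^{2} = 8836$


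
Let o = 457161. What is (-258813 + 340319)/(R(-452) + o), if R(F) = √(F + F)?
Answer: 448932102/2518026275 - 1964*I*√226/2518026275 ≈ 0.17829 - 1.1726e-5*I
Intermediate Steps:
R(F) = √2*√F (R(F) = √(2*F) = √2*√F)
(-258813 + 340319)/(R(-452) + o) = (-258813 + 340319)/(√2*√(-452) + 457161) = 81506/(√2*(2*I*√113) + 457161) = 81506/(2*I*√226 + 457161) = 81506/(457161 + 2*I*√226)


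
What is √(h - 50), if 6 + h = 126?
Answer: √70 ≈ 8.3666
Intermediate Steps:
h = 120 (h = -6 + 126 = 120)
√(h - 50) = √(120 - 50) = √70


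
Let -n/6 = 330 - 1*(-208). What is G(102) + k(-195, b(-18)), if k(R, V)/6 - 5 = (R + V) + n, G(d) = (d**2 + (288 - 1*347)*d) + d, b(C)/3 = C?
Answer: -16344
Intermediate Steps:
b(C) = 3*C
G(d) = d**2 - 58*d (G(d) = (d**2 + (288 - 347)*d) + d = (d**2 - 59*d) + d = d**2 - 58*d)
n = -3228 (n = -6*(330 - 1*(-208)) = -6*(330 + 208) = -6*538 = -3228)
k(R, V) = -19338 + 6*R + 6*V (k(R, V) = 30 + 6*((R + V) - 3228) = 30 + 6*(-3228 + R + V) = 30 + (-19368 + 6*R + 6*V) = -19338 + 6*R + 6*V)
G(102) + k(-195, b(-18)) = 102*(-58 + 102) + (-19338 + 6*(-195) + 6*(3*(-18))) = 102*44 + (-19338 - 1170 + 6*(-54)) = 4488 + (-19338 - 1170 - 324) = 4488 - 20832 = -16344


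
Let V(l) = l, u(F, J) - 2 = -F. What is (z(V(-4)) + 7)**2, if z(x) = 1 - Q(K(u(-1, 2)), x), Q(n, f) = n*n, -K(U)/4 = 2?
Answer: 3136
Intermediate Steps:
u(F, J) = 2 - F
K(U) = -8 (K(U) = -4*2 = -8)
Q(n, f) = n**2
z(x) = -63 (z(x) = 1 - 1*(-8)**2 = 1 - 1*64 = 1 - 64 = -63)
(z(V(-4)) + 7)**2 = (-63 + 7)**2 = (-56)**2 = 3136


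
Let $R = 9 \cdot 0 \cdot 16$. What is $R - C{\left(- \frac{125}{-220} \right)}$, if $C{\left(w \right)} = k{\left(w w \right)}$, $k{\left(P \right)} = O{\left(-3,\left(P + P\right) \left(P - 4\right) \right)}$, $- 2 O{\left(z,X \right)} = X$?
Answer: $- \frac{4449375}{3748096} \approx -1.1871$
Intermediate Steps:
$R = 0$ ($R = 0 \cdot 16 = 0$)
$O{\left(z,X \right)} = - \frac{X}{2}$
$k{\left(P \right)} = - P \left(-4 + P\right)$ ($k{\left(P \right)} = - \frac{\left(P + P\right) \left(P - 4\right)}{2} = - \frac{2 P \left(-4 + P\right)}{2} = - P \left(-4 + P\right)$)
$C{\left(w \right)} = w^{2} \left(4 - w^{2}\right)$ ($C{\left(w \right)} = w w \left(4 - w w\right) = w^{2} \left(4 - w^{2}\right)$)
$R - C{\left(- \frac{125}{-220} \right)} = 0 - \left(- \frac{125}{-220}\right)^{2} \left(4 - \left(- \frac{125}{-220}\right)^{2}\right) = 0 - \left(\left(-125\right) \left(- \frac{1}{220}\right)\right)^{2} \left(4 - \left(\left(-125\right) \left(- \frac{1}{220}\right)\right)^{2}\right) = 0 - \left(\frac{25}{44}\right)^{2} \left(4 - \left(\frac{25}{44}\right)^{2}\right) = 0 - \frac{625 \left(4 - \frac{625}{1936}\right)}{1936} = 0 - \frac{625}{1936} \cdot \frac{7119}{1936} = 0 - \frac{4449375}{3748096} = - \frac{4449375}{3748096}$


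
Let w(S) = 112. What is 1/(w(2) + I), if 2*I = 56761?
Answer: 2/56985 ≈ 3.5097e-5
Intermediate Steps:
I = 56761/2 (I = (½)*56761 = 56761/2 ≈ 28381.)
1/(w(2) + I) = 1/(112 + 56761/2) = 1/(56985/2) = 2/56985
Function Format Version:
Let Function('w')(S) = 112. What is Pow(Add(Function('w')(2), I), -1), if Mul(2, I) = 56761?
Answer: Rational(2, 56985) ≈ 3.5097e-5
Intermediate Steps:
I = Rational(56761, 2) (I = Mul(Rational(1, 2), 56761) = Rational(56761, 2) ≈ 28381.)
Pow(Add(Function('w')(2), I), -1) = Pow(Add(112, Rational(56761, 2)), -1) = Pow(Rational(56985, 2), -1) = Rational(2, 56985)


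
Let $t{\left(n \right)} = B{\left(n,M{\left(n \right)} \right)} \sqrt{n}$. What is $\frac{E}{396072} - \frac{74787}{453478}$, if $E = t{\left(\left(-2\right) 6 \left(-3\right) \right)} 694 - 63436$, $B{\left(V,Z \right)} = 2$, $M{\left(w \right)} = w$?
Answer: $- \frac{3413206393}{11225621151} \approx -0.30406$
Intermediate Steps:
$t{\left(n \right)} = 2 \sqrt{n}$
$E = -55108$ ($E = 2 \sqrt{\left(-2\right) 6 \left(-3\right)} 694 - 63436 = 2 \sqrt{\left(-12\right) \left(-3\right)} 694 - 63436 = 2 \sqrt{36} \cdot 694 - 63436 = 2 \cdot 6 \cdot 694 - 63436 = 12 \cdot 694 - 63436 = 8328 - 63436 = -55108$)
$\frac{E}{396072} - \frac{74787}{453478} = - \frac{55108}{396072} - \frac{74787}{453478} = \left(-55108\right) \frac{1}{396072} - \frac{74787}{453478} = - \frac{13777}{99018} - \frac{74787}{453478} = - \frac{3413206393}{11225621151}$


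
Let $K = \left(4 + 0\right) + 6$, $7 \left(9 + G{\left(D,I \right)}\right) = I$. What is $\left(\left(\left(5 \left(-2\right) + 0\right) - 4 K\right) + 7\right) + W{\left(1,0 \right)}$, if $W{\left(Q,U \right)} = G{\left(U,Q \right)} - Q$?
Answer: $- \frac{370}{7} \approx -52.857$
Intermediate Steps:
$G{\left(D,I \right)} = -9 + \frac{I}{7}$
$K = 10$ ($K = 4 + 6 = 10$)
$W{\left(Q,U \right)} = -9 - \frac{6 Q}{7}$ ($W{\left(Q,U \right)} = \left(-9 + \frac{Q}{7}\right) - Q = -9 - \frac{6 Q}{7}$)
$\left(\left(\left(5 \left(-2\right) + 0\right) - 4 K\right) + 7\right) + W{\left(1,0 \right)} = \left(\left(\left(5 \left(-2\right) + 0\right) - 40\right) + 7\right) - \frac{69}{7} = \left(\left(\left(-10 + 0\right) - 40\right) + 7\right) - \frac{69}{7} = \left(\left(-10 - 40\right) + 7\right) - \frac{69}{7} = \left(-50 + 7\right) - \frac{69}{7} = -43 - \frac{69}{7} = - \frac{370}{7}$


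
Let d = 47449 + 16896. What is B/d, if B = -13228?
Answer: -13228/64345 ≈ -0.20558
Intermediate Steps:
d = 64345
B/d = -13228/64345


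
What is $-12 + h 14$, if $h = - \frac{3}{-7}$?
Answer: $-6$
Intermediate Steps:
$h = \frac{3}{7}$ ($h = \left(-3\right) \left(- \frac{1}{7}\right) = \frac{3}{7} \approx 0.42857$)
$-12 + h 14 = -12 + \frac{3}{7} \cdot 14 = -12 + 6 = -6$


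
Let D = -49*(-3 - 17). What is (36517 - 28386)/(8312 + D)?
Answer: 8131/9292 ≈ 0.87505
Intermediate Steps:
D = 980 (D = -49*(-20) = 980)
(36517 - 28386)/(8312 + D) = (36517 - 28386)/(8312 + 980) = 8131/9292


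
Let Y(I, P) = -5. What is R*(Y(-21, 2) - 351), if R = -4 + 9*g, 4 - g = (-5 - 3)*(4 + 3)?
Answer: -190816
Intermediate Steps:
g = 60 (g = 4 - (-5 - 3)*(4 + 3) = 4 - (-8)*7 = 4 - 1*(-56) = 4 + 56 = 60)
R = 536 (R = -4 + 9*60 = -4 + 540 = 536)
R*(Y(-21, 2) - 351) = 536*(-5 - 351) = 536*(-356) = -190816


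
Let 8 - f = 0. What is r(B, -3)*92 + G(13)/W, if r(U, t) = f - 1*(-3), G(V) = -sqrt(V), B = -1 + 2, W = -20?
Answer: 1012 + sqrt(13)/20 ≈ 1012.2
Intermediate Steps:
B = 1
f = 8 (f = 8 - 1*0 = 8 + 0 = 8)
r(U, t) = 11 (r(U, t) = 8 - 1*(-3) = 8 + 3 = 11)
r(B, -3)*92 + G(13)/W = 11*92 - sqrt(13)/(-20) = 1012 - sqrt(13)*(-1/20) = 1012 + sqrt(13)/20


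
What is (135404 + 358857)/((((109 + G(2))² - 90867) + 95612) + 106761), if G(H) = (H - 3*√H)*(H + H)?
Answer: 62021353063/15730213561 + 1387884888*√2/15730213561 ≈ 4.0676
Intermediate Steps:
G(H) = 2*H*(H - 3*√H) (G(H) = (H - 3*√H)*(2*H) = 2*H*(H - 3*√H))
(135404 + 358857)/((((109 + G(2))² - 90867) + 95612) + 106761) = (135404 + 358857)/((((109 + (-12*√2 + 2*2²))² - 90867) + 95612) + 106761) = 494261/((((109 + (-12*√2 + 2*4))² - 90867) + 95612) + 106761) = 494261/((((109 + (-12*√2 + 8))² - 90867) + 95612) + 106761) = 494261/((((109 + (8 - 12*√2))² - 90867) + 95612) + 106761) = 494261/((((117 - 12*√2)² - 90867) + 95612) + 106761) = 494261/(((-90867 + (117 - 12*√2)²) + 95612) + 106761) = 494261/((4745 + (117 - 12*√2)²) + 106761) = 494261/(111506 + (117 - 12*√2)²)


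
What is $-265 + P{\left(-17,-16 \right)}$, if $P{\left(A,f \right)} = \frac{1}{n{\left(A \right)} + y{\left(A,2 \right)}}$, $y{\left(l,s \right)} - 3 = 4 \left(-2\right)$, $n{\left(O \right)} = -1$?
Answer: $- \frac{1591}{6} \approx -265.17$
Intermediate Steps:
$y{\left(l,s \right)} = -5$ ($y{\left(l,s \right)} = 3 + 4 \left(-2\right) = 3 - 8 = -5$)
$P{\left(A,f \right)} = - \frac{1}{6}$ ($P{\left(A,f \right)} = \frac{1}{-1 - 5} = \frac{1}{-6} = - \frac{1}{6}$)
$-265 + P{\left(-17,-16 \right)} = -265 - \frac{1}{6} = - \frac{1591}{6}$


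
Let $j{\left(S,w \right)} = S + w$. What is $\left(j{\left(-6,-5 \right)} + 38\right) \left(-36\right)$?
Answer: $-972$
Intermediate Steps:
$\left(j{\left(-6,-5 \right)} + 38\right) \left(-36\right) = \left(\left(-6 - 5\right) + 38\right) \left(-36\right) = \left(-11 + 38\right) \left(-36\right) = 27 \left(-36\right) = -972$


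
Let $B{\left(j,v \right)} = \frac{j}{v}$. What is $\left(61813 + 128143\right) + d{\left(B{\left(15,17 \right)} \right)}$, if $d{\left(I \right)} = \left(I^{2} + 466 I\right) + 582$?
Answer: $\frac{55184537}{289} \approx 1.9095 \cdot 10^{5}$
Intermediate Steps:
$d{\left(I \right)} = 582 + I^{2} + 466 I$
$\left(61813 + 128143\right) + d{\left(B{\left(15,17 \right)} \right)} = \left(61813 + 128143\right) + \left(582 + \left(\frac{15}{17}\right)^{2} + 466 \cdot \frac{15}{17}\right) = 189956 + \left(582 + \left(15 \cdot \frac{1}{17}\right)^{2} + 466 \cdot 15 \cdot \frac{1}{17}\right) = 189956 + \left(582 + \left(\frac{15}{17}\right)^{2} + 466 \cdot \frac{15}{17}\right) = 189956 + \left(582 + \frac{225}{289} + \frac{6990}{17}\right) = 189956 + \frac{287253}{289} = \frac{55184537}{289}$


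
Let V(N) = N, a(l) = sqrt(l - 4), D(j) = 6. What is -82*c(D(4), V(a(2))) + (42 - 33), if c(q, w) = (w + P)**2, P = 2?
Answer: -155 - 328*I*sqrt(2) ≈ -155.0 - 463.86*I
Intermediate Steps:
a(l) = sqrt(-4 + l)
c(q, w) = (2 + w)**2 (c(q, w) = (w + 2)**2 = (2 + w)**2)
-82*c(D(4), V(a(2))) + (42 - 33) = -82*(2 + sqrt(-4 + 2))**2 + (42 - 33) = -82*(2 + sqrt(-2))**2 + 9 = -82*(2 + I*sqrt(2))**2 + 9 = 9 - 82*(2 + I*sqrt(2))**2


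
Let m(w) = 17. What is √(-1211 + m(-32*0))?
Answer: I*√1194 ≈ 34.554*I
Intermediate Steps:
√(-1211 + m(-32*0)) = √(-1211 + 17) = √(-1194) = I*√1194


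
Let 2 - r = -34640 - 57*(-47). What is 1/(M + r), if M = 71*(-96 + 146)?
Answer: 1/35513 ≈ 2.8159e-5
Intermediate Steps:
M = 3550 (M = 71*50 = 3550)
r = 31963 (r = 2 - (-34640 - 57*(-47)) = 2 - (-34640 + 2679) = 2 - 1*(-31961) = 2 + 31961 = 31963)
1/(M + r) = 1/(3550 + 31963) = 1/35513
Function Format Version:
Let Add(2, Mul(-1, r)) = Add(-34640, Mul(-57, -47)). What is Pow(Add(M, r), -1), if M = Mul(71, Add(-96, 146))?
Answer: Rational(1, 35513) ≈ 2.8159e-5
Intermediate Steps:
M = 3550 (M = Mul(71, 50) = 3550)
r = 31963 (r = Add(2, Mul(-1, Add(-34640, Mul(-57, -47)))) = Add(2, Mul(-1, Add(-34640, 2679))) = Add(2, Mul(-1, -31961)) = Add(2, 31961) = 31963)
Pow(Add(M, r), -1) = Pow(Add(3550, 31963), -1) = Pow(35513, -1) = Rational(1, 35513)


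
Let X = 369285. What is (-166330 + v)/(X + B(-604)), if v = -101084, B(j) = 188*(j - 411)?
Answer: -38202/25495 ≈ -1.4984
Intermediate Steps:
B(j) = -77268 + 188*j (B(j) = 188*(-411 + j) = -77268 + 188*j)
(-166330 + v)/(X + B(-604)) = (-166330 - 101084)/(369285 + (-77268 + 188*(-604))) = -267414/(369285 + (-77268 - 113552)) = -267414/(369285 - 190820) = -267414/178465 = -267414*1/178465 = -38202/25495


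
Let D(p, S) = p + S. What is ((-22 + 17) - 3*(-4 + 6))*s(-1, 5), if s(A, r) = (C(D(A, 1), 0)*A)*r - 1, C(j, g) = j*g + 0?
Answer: 11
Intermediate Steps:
D(p, S) = S + p
C(j, g) = g*j (C(j, g) = g*j + 0 = g*j)
s(A, r) = -1 (s(A, r) = ((0*(1 + A))*A)*r - 1 = (0*A)*r - 1 = 0*r - 1 = 0 - 1 = -1)
((-22 + 17) - 3*(-4 + 6))*s(-1, 5) = ((-22 + 17) - 3*(-4 + 6))*(-1) = (-5 - 3*2)*(-1) = (-5 - 6)*(-1) = -11*(-1) = 11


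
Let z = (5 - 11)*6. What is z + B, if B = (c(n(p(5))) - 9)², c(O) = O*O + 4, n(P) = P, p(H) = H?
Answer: 364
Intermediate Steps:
z = -36 (z = -6*6 = -36)
c(O) = 4 + O² (c(O) = O² + 4 = 4 + O²)
B = 400 (B = ((4 + 5²) - 9)² = ((4 + 25) - 9)² = (29 - 9)² = 20² = 400)
z + B = -36 + 400 = 364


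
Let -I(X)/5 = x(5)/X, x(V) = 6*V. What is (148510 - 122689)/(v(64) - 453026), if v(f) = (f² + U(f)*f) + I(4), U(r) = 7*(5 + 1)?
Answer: -51642/892559 ≈ -0.057858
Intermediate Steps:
U(r) = 42 (U(r) = 7*6 = 42)
I(X) = -150/X (I(X) = -5*6*5/X = -150/X)
v(f) = -75/2 + f² + 42*f (v(f) = (f² + 42*f) - 150/4 = (f² + 42*f) - 150*¼ = (f² + 42*f) - 75/2 = -75/2 + f² + 42*f)
(148510 - 122689)/(v(64) - 453026) = (148510 - 122689)/((-75/2 + 64² + 42*64) - 453026) = 25821/((-75/2 + 4096 + 2688) - 453026) = 25821/(13493/2 - 453026) = 25821/(-892559/2) = 25821*(-2/892559) = -51642/892559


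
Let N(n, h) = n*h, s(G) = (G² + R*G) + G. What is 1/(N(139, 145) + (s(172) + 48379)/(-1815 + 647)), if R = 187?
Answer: 1168/23430741 ≈ 4.9849e-5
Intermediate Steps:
s(G) = G² + 188*G (s(G) = (G² + 187*G) + G = G² + 188*G)
N(n, h) = h*n
1/(N(139, 145) + (s(172) + 48379)/(-1815 + 647)) = 1/(145*139 + (172*(188 + 172) + 48379)/(-1815 + 647)) = 1/(20155 + (172*360 + 48379)/(-1168)) = 1/(20155 + (61920 + 48379)*(-1/1168)) = 1/(20155 + 110299*(-1/1168)) = 1/(20155 - 110299/1168) = 1/(23430741/1168) = 1168/23430741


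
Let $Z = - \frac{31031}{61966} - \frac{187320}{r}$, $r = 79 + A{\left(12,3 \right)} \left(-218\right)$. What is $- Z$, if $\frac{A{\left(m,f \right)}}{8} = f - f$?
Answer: $\frac{11609922569}{4895314} \approx 2371.6$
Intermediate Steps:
$A{\left(m,f \right)} = 0$ ($A{\left(m,f \right)} = 8 \left(f - f\right) = 8 \cdot 0 = 0$)
$r = 79$ ($r = 79 + 0 \left(-218\right) = 79 + 0 = 79$)
$Z = - \frac{11609922569}{4895314}$ ($Z = - \frac{31031}{61966} - \frac{187320}{79} = - \frac{11609922569}{4895314} \approx -2371.6$)
$- Z = \left(-1\right) \left(- \frac{11609922569}{4895314}\right) = \frac{11609922569}{4895314}$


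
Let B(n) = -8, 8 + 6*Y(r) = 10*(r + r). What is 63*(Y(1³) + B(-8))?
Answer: -378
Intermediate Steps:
Y(r) = -4/3 + 10*r/3 (Y(r) = -4/3 + (10*(r + r))/6 = -4/3 + (10*(2*r))/6 = -4/3 + (20*r)/6 = -4/3 + 10*r/3)
63*(Y(1³) + B(-8)) = 63*((-4/3 + (10/3)*1³) - 8) = 63*((-4/3 + (10/3)*1) - 8) = 63*((-4/3 + 10/3) - 8) = 63*(2 - 8) = 63*(-6) = -378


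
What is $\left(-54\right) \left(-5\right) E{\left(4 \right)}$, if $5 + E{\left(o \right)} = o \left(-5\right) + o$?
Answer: $-5670$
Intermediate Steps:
$E{\left(o \right)} = -5 - 4 o$ ($E{\left(o \right)} = -5 + \left(o \left(-5\right) + o\right) = -5 + \left(- 5 o + o\right) = -5 - 4 o$)
$\left(-54\right) \left(-5\right) E{\left(4 \right)} = \left(-54\right) \left(-5\right) \left(-5 - 16\right) = 270 \left(-5 - 16\right) = 270 \left(-21\right) = -5670$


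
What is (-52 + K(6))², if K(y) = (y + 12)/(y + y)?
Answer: 10201/4 ≈ 2550.3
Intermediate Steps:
K(y) = (12 + y)/(2*y) (K(y) = (12 + y)/((2*y)) = (12 + y)*(1/(2*y)) = (12 + y)/(2*y))
(-52 + K(6))² = (-52 + (½)*(12 + 6)/6)² = (-52 + (½)*(⅙)*18)² = (-52 + 3/2)² = (-101/2)² = 10201/4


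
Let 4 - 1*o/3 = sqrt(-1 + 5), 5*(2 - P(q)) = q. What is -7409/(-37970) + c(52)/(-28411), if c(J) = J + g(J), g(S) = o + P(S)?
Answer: 208613787/1078765670 ≈ 0.19338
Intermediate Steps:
P(q) = 2 - q/5
o = 6 (o = 12 - 3*sqrt(-1 + 5) = 12 - 3*sqrt(4) = 12 - 3*2 = 12 - 6 = 6)
g(S) = 8 - S/5 (g(S) = 6 + (2 - S/5) = 8 - S/5)
c(J) = 8 + 4*J/5 (c(J) = J + (8 - J/5) = 8 + 4*J/5)
-7409/(-37970) + c(52)/(-28411) = -7409/(-37970) + (8 + (4/5)*52)/(-28411) = -7409*(-1/37970) + (8 + 208/5)*(-1/28411) = 7409/37970 + (248/5)*(-1/28411) = 7409/37970 - 248/142055 = 208613787/1078765670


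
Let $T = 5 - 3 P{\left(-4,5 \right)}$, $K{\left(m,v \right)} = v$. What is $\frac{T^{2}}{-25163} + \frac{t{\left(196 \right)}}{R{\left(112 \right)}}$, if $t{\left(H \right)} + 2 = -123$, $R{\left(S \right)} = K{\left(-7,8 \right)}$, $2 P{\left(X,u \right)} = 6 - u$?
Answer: $- \frac{3145473}{201304} \approx -15.625$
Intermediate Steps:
$P{\left(X,u \right)} = 3 - \frac{u}{2}$ ($P{\left(X,u \right)} = \frac{6 - u}{2} = 3 - \frac{u}{2}$)
$R{\left(S \right)} = 8$
$T = \frac{7}{2}$ ($T = 5 - 3 \left(3 - \frac{5}{2}\right) = 5 - \frac{3}{2} = \frac{7}{2} \approx 3.5$)
$t{\left(H \right)} = -125$ ($t{\left(H \right)} = -2 - 123 = -125$)
$\frac{T^{2}}{-25163} + \frac{t{\left(196 \right)}}{R{\left(112 \right)}} = \frac{\left(\frac{7}{2}\right)^{2}}{-25163} - \frac{125}{8} = \frac{49}{4} \left(- \frac{1}{25163}\right) - \frac{125}{8} = - \frac{49}{100652} - \frac{125}{8} = - \frac{3145473}{201304}$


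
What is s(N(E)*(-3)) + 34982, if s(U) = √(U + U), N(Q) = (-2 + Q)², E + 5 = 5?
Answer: 34982 + 2*I*√6 ≈ 34982.0 + 4.899*I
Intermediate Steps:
E = 0 (E = -5 + 5 = 0)
s(U) = √2*√U (s(U) = √(2*U) = √2*√U)
s(N(E)*(-3)) + 34982 = √2*√((-2 + 0)²*(-3)) + 34982 = √2*√((-2)²*(-3)) + 34982 = √2*√(4*(-3)) + 34982 = √2*√(-12) + 34982 = √2*(2*I*√3) + 34982 = 2*I*√6 + 34982 = 34982 + 2*I*√6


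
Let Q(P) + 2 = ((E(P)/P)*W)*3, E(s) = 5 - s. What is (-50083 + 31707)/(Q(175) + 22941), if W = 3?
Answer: -643160/802559 ≈ -0.80139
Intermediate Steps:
Q(P) = -2 + 9*(5 - P)/P (Q(P) = -2 + (((5 - P)/P)*3)*3 = -2 + (3*(5 - P)/P)*3 = -2 + 9*(5 - P)/P)
(-50083 + 31707)/(Q(175) + 22941) = (-50083 + 31707)/((-11 + 45/175) + 22941) = -18376/((-11 + 45*(1/175)) + 22941) = -18376/((-11 + 9/35) + 22941) = -18376/(-376/35 + 22941) = -18376/802559/35 = -18376*35/802559 = -643160/802559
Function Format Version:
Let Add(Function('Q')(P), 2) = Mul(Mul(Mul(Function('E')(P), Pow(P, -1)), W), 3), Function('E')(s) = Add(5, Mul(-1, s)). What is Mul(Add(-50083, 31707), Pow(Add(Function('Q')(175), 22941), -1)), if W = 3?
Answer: Rational(-643160, 802559) ≈ -0.80139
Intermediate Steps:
Function('Q')(P) = Add(-2, Mul(9, Pow(P, -1), Add(5, Mul(-1, P)))) (Function('Q')(P) = Add(-2, Mul(Mul(Mul(Add(5, Mul(-1, P)), Pow(P, -1)), 3), 3)) = Add(-2, Mul(Mul(Mul(Pow(P, -1), Add(5, Mul(-1, P))), 3), 3)) = Add(-2, Mul(Mul(3, Pow(P, -1), Add(5, Mul(-1, P))), 3)) = Add(-2, Mul(9, Pow(P, -1), Add(5, Mul(-1, P)))))
Mul(Add(-50083, 31707), Pow(Add(Function('Q')(175), 22941), -1)) = Mul(Add(-50083, 31707), Pow(Add(Add(-11, Mul(45, Pow(175, -1))), 22941), -1)) = Mul(-18376, Pow(Add(Add(-11, Mul(45, Rational(1, 175))), 22941), -1)) = Mul(-18376, Pow(Add(Add(-11, Rational(9, 35)), 22941), -1)) = Mul(-18376, Pow(Add(Rational(-376, 35), 22941), -1)) = Mul(-18376, Pow(Rational(802559, 35), -1)) = Mul(-18376, Rational(35, 802559)) = Rational(-643160, 802559)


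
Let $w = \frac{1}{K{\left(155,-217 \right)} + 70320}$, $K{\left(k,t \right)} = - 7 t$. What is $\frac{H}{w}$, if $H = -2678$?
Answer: $-192384842$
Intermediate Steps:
$w = \frac{1}{71839}$ ($w = \frac{1}{\left(-7\right) \left(-217\right) + 70320} = \frac{1}{1519 + 70320} = \frac{1}{71839} \approx 1.392 \cdot 10^{-5}$)
$\frac{H}{w} = - 2678 \frac{1}{\frac{1}{71839}} = \left(-2678\right) 71839 = -192384842$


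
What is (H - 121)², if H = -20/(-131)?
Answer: 250620561/17161 ≈ 14604.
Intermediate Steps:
H = 20/131 (H = -20*(-1/131) = 20/131 ≈ 0.15267)
(H - 121)² = (20/131 - 121)² = (-15831/131)² = 250620561/17161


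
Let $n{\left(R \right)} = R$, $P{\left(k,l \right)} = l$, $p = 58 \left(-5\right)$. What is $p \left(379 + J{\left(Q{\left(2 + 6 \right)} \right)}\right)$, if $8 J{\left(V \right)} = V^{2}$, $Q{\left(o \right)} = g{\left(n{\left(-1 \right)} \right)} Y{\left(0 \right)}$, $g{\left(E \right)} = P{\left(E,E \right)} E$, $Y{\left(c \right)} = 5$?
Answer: $- \frac{443265}{4} \approx -1.1082 \cdot 10^{5}$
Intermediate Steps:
$p = -290$
$g{\left(E \right)} = E^{2}$ ($g{\left(E \right)} = E E = E^{2}$)
$Q{\left(o \right)} = 5$ ($Q{\left(o \right)} = \left(-1\right)^{2} \cdot 5 = 1 \cdot 5 = 5$)
$J{\left(V \right)} = \frac{V^{2}}{8}$
$p \left(379 + J{\left(Q{\left(2 + 6 \right)} \right)}\right) = - 290 \left(379 + \frac{5^{2}}{8}\right) = - 290 \left(379 + \frac{1}{8} \cdot 25\right) = - 290 \left(379 + \frac{25}{8}\right) = \left(-290\right) \frac{3057}{8} = - \frac{443265}{4}$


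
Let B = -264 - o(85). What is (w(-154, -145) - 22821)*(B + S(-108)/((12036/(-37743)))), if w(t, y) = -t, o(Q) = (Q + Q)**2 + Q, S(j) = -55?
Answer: 2644219633011/4012 ≈ 6.5908e+8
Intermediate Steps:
o(Q) = Q + 4*Q**2 (o(Q) = (2*Q)**2 + Q = 4*Q**2 + Q = Q + 4*Q**2)
B = -29249 (B = -264 - 85*(1 + 4*85) = -264 - 85*(1 + 340) = -264 - 85*341 = -264 - 1*28985 = -264 - 28985 = -29249)
(w(-154, -145) - 22821)*(B + S(-108)/((12036/(-37743)))) = (-1*(-154) - 22821)*(-29249 - 55/(12036/(-37743))) = (154 - 22821)*(-29249 - 55/(12036*(-1/37743))) = -22667*(-29249 - 55/(-4012/12581)) = -22667*(-29249 - 55*(-12581/4012)) = -22667*(-29249 + 691955/4012) = -22667*(-116655033/4012) = 2644219633011/4012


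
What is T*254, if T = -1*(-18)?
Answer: 4572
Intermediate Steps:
T = 18
T*254 = 18*254 = 4572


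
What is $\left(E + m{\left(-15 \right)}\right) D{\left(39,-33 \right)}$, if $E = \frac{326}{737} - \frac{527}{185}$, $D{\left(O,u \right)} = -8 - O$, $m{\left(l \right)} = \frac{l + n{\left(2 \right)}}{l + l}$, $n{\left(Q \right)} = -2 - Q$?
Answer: $\frac{68169881}{818070} \approx 83.33$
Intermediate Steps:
$m{\left(l \right)} = \frac{-4 + l}{2 l}$ ($m{\left(l \right)} = \frac{l - 4}{l + l} = \frac{l - 4}{2 l} = \left(l - 4\right) \frac{1}{2 l} = \left(-4 + l\right) \frac{1}{2 l} = \frac{-4 + l}{2 l}$)
$E = - \frac{328089}{136345}$ ($E = 326 \cdot \frac{1}{737} - \frac{527}{185} = \frac{326}{737} - \frac{527}{185} = - \frac{328089}{136345} \approx -2.4063$)
$\left(E + m{\left(-15 \right)}\right) D{\left(39,-33 \right)} = \left(- \frac{328089}{136345} + \frac{-4 - 15}{2 \left(-15\right)}\right) \left(-8 - 39\right) = \left(- \frac{328089}{136345} + \frac{1}{2} \left(- \frac{1}{15}\right) \left(-19\right)\right) \left(-8 - 39\right) = \left(- \frac{328089}{136345} + \frac{19}{30}\right) \left(-47\right) = \left(- \frac{1450423}{818070}\right) \left(-47\right) = \frac{68169881}{818070}$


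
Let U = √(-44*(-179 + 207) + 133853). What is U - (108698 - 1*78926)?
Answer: -29772 + √132621 ≈ -29408.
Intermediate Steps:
U = √132621 (U = √(-44*28 + 133853) = √(-1232 + 133853) = √132621 ≈ 364.17)
U - (108698 - 1*78926) = √132621 - (108698 - 1*78926) = √132621 - (108698 - 78926) = √132621 - 1*29772 = √132621 - 29772 = -29772 + √132621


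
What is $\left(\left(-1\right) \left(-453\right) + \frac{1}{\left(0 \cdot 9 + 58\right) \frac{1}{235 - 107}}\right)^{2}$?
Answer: $\frac{174266401}{841} \approx 2.0721 \cdot 10^{5}$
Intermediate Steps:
$\left(\left(-1\right) \left(-453\right) + \frac{1}{\left(0 \cdot 9 + 58\right) \frac{1}{235 - 107}}\right)^{2} = \left(453 + \frac{1}{\left(0 + 58\right) \frac{1}{128}}\right)^{2} = \left(453 + \frac{1}{58 \cdot \frac{1}{128}}\right)^{2} = \left(453 + \frac{1}{\frac{29}{64}}\right)^{2} = \left(453 + \frac{64}{29}\right)^{2} = \left(\frac{13201}{29}\right)^{2} = \frac{174266401}{841}$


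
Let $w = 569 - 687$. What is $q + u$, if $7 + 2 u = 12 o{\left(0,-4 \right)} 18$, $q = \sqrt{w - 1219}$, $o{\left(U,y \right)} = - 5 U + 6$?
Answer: $\frac{1289}{2} + i \sqrt{1337} \approx 644.5 + 36.565 i$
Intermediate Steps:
$w = -118$ ($w = 569 - 687 = -118$)
$o{\left(U,y \right)} = 6 - 5 U$
$q = i \sqrt{1337}$ ($q = \sqrt{-118 - 1219} = \sqrt{-1337} = i \sqrt{1337} \approx 36.565 i$)
$u = \frac{1289}{2}$ ($u = - \frac{7}{2} + \frac{12 \left(6 - 0\right) 18}{2} = - \frac{7}{2} + \frac{12 \left(6 + 0\right) 18}{2} = - \frac{7}{2} + \frac{12 \cdot 6 \cdot 18}{2} = - \frac{7}{2} + \frac{72 \cdot 18}{2} = - \frac{7}{2} + \frac{1}{2} \cdot 1296 = - \frac{7}{2} + 648 = \frac{1289}{2} \approx 644.5$)
$q + u = i \sqrt{1337} + \frac{1289}{2} = \frac{1289}{2} + i \sqrt{1337}$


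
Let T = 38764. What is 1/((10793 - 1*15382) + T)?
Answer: 1/34175 ≈ 2.9261e-5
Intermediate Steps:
1/((10793 - 1*15382) + T) = 1/((10793 - 1*15382) + 38764) = 1/((10793 - 15382) + 38764) = 1/(-4589 + 38764) = 1/34175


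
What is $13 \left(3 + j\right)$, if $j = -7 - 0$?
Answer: $-52$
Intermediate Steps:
$j = -7$ ($j = -7 + 0 = -7$)
$13 \left(3 + j\right) = 13 \left(3 - 7\right) = 13 \left(-4\right) = -52$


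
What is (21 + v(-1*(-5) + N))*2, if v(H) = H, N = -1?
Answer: 50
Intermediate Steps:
(21 + v(-1*(-5) + N))*2 = (21 + (-1*(-5) - 1))*2 = (21 + (5 - 1))*2 = (21 + 4)*2 = 25*2 = 50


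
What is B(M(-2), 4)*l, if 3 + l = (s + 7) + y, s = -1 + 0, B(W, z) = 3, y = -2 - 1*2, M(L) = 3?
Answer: -3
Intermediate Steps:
y = -4 (y = -2 - 2 = -4)
s = -1
l = -1 (l = -3 + ((-1 + 7) - 4) = -3 + (6 - 4) = -3 + 2 = -1)
B(M(-2), 4)*l = 3*(-1) = -3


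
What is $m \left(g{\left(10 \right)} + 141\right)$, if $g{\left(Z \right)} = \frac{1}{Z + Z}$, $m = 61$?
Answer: $\frac{172081}{20} \approx 8604.0$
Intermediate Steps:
$g{\left(Z \right)} = \frac{1}{2 Z}$
$m \left(g{\left(10 \right)} + 141\right) = 61 \left(\frac{1}{2 \cdot 10} + 141\right) = 61 \left(\frac{1}{2} \cdot \frac{1}{10} + 141\right) = 61 \left(\frac{1}{20} + 141\right) = 61 \cdot \frac{2821}{20} = \frac{172081}{20}$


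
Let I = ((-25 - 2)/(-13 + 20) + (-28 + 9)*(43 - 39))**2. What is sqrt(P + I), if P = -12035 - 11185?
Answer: I*sqrt(825299)/7 ≈ 129.78*I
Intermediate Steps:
I = 312481/49 (I = (-27/7 - 19*4)**2 = (-27*1/7 - 76)**2 = (-27/7 - 76)**2 = (-559/7)**2 = 312481/49 ≈ 6377.2)
P = -23220
sqrt(P + I) = sqrt(-23220 + 312481/49) = sqrt(-825299/49) = I*sqrt(825299)/7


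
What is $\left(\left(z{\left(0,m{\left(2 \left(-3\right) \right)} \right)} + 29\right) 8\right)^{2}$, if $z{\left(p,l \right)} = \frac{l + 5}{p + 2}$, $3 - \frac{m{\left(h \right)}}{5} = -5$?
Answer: $169744$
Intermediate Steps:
$m{\left(h \right)} = 40$ ($m{\left(h \right)} = 15 - -25 = 15 + 25 = 40$)
$z{\left(p,l \right)} = \frac{5 + l}{2 + p}$
$\left(\left(z{\left(0,m{\left(2 \left(-3\right) \right)} \right)} + 29\right) 8\right)^{2} = \left(\left(\frac{5 + 40}{2 + 0} + 29\right) 8\right)^{2} = \left(\left(\frac{1}{2} \cdot 45 + 29\right) 8\right)^{2} = \left(\left(\frac{45}{2} + 29\right) 8\right)^{2} = \left(\frac{103}{2} \cdot 8\right)^{2} = 412^{2} = 169744$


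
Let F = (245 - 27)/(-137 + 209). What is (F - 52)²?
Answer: 3108169/1296 ≈ 2398.3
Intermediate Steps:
F = 109/36 (F = 218/72 = 218*(1/72) = 109/36 ≈ 3.0278)
(F - 52)² = (109/36 - 52)² = (-1763/36)² = 3108169/1296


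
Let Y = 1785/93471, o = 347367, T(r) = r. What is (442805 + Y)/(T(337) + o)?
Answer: 492731285/386907626 ≈ 1.2735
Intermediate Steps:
Y = 85/4451 (Y = 1785*(1/93471) = 85/4451 ≈ 0.019097)
(442805 + Y)/(T(337) + o) = (442805 + 85/4451)/(337 + 347367) = (1970925140/4451)/347704 = (1970925140/4451)*(1/347704) = 492731285/386907626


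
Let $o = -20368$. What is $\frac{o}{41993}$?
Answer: $- \frac{20368}{41993} \approx -0.48503$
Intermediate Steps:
$\frac{o}{41993} = - \frac{20368}{41993}$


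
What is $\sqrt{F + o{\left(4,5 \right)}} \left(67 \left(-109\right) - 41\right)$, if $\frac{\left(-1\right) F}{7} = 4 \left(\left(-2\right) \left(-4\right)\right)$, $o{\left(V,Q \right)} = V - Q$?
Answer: $- 110160 i \approx - 1.1016 \cdot 10^{5} i$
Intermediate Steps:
$F = -224$ ($F = - 7 \cdot 4 \left(\left(-2\right) \left(-4\right)\right) = - 7 \cdot 4 \cdot 8 = \left(-7\right) 32 = -224$)
$\sqrt{F + o{\left(4,5 \right)}} \left(67 \left(-109\right) - 41\right) = \sqrt{-224 + \left(4 - 5\right)} \left(67 \left(-109\right) - 41\right) = \sqrt{-224 + \left(4 - 5\right)} \left(-7303 - 41\right) = \sqrt{-224 - 1} \left(-7344\right) = \sqrt{-225} \left(-7344\right) = 15 i \left(-7344\right) = - 110160 i$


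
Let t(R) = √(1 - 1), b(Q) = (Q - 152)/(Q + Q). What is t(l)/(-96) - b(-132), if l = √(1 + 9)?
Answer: -71/66 ≈ -1.0758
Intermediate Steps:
l = √10 ≈ 3.1623
b(Q) = (-152 + Q)/(2*Q) (b(Q) = (-152 + Q)/((2*Q)) = (-152 + Q)*(1/(2*Q)) = (-152 + Q)/(2*Q))
t(R) = 0 (t(R) = √0 = 0)
t(l)/(-96) - b(-132) = 0/(-96) - (-152 - 132)/(2*(-132)) = 0*(-1/96) - (-1)*(-284)/(2*132) = 0 - 1*71/66 = 0 - 71/66 = -71/66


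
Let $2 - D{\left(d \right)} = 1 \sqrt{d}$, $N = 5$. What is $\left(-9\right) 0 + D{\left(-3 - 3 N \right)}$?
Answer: $2 - 3 i \sqrt{2} \approx 2.0 - 4.2426 i$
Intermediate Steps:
$D{\left(d \right)} = 2 - \sqrt{d}$ ($D{\left(d \right)} = 2 - 1 \sqrt{d} = 2 - \sqrt{d}$)
$\left(-9\right) 0 + D{\left(-3 - 3 N \right)} = \left(-9\right) 0 + \left(2 - \sqrt{-3 - 15}\right) = 0 + \left(2 - \sqrt{-3 - 15}\right) = 0 + \left(2 - \sqrt{-18}\right) = 0 + \left(2 - 3 i \sqrt{2}\right) = 2 - 3 i \sqrt{2}$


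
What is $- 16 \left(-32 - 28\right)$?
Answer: $960$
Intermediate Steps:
$- 16 \left(-32 - 28\right) = \left(-16\right) \left(-60\right) = 960$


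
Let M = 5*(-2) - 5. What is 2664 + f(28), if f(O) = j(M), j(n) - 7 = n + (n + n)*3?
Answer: 2566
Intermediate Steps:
M = -15 (M = -10 - 5 = -15)
j(n) = 7 + 7*n (j(n) = 7 + (n + (n + n)*3) = 7 + (n + (2*n)*3) = 7 + (n + 6*n) = 7 + 7*n)
f(O) = -98 (f(O) = 7 + 7*(-15) = 7 - 105 = -98)
2664 + f(28) = 2664 - 98 = 2566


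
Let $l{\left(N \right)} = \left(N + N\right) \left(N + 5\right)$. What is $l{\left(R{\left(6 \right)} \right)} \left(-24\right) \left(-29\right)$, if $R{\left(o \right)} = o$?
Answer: $91872$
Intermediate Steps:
$l{\left(N \right)} = 2 N \left(5 + N\right)$
$l{\left(R{\left(6 \right)} \right)} \left(-24\right) \left(-29\right) = 2 \cdot 6 \left(5 + 6\right) \left(-24\right) \left(-29\right) = 2 \cdot 6 \cdot 11 \left(-24\right) \left(-29\right) = 132 \left(-24\right) \left(-29\right) = \left(-3168\right) \left(-29\right) = 91872$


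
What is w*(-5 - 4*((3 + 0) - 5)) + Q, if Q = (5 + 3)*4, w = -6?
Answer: 14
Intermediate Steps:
Q = 32 (Q = 8*4 = 32)
w*(-5 - 4*((3 + 0) - 5)) + Q = -6*(-5 - 4*((3 + 0) - 5)) + 32 = -6*(-5 - 4*(3 - 5)) + 32 = -6*(-5 - 4*(-2)) + 32 = -6*(-5 + 8) + 32 = -6*3 + 32 = -18 + 32 = 14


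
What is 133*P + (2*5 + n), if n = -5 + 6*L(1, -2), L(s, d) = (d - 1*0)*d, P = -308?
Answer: -40935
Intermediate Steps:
L(s, d) = d**2 (L(s, d) = (d + 0)*d = d*d = d**2)
n = 19 (n = -5 + 6*(-2)**2 = -5 + 6*4 = -5 + 24 = 19)
133*P + (2*5 + n) = 133*(-308) + (2*5 + 19) = -40964 + (10 + 19) = -40964 + 29 = -40935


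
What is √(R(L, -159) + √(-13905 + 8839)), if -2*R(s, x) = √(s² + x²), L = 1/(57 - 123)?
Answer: √(-33*√110124037 + 4356*I*√5066)/66 ≈ 3.6883 + 9.649*I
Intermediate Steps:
L = -1/66 (L = 1/(-66) = -1/66 ≈ -0.015152)
R(s, x) = -√(s² + x²)/2
√(R(L, -159) + √(-13905 + 8839)) = √(-√((-1/66)² + (-159)²)/2 + √(-13905 + 8839)) = √(-√(1/4356 + 25281)/2 + √(-5066)) = √(-√110124037/132 + I*√5066)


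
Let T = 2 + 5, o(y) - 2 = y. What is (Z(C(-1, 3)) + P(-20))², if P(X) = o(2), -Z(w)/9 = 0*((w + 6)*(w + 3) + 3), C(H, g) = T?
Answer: 16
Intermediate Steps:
o(y) = 2 + y
T = 7
C(H, g) = 7
Z(w) = 0 (Z(w) = -0*((w + 6)*(w + 3) + 3) = -0*((6 + w)*(3 + w) + 3) = -0*((3 + w)*(6 + w) + 3) = -0*(3 + (3 + w)*(6 + w)) = -9*0 = 0)
P(X) = 4 (P(X) = 2 + 2 = 4)
(Z(C(-1, 3)) + P(-20))² = (0 + 4)² = 4² = 16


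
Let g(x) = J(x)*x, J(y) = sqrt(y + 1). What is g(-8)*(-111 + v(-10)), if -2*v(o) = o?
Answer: 848*I*sqrt(7) ≈ 2243.6*I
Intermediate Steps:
J(y) = sqrt(1 + y)
v(o) = -o/2
g(x) = x*sqrt(1 + x) (g(x) = sqrt(1 + x)*x = x*sqrt(1 + x))
g(-8)*(-111 + v(-10)) = (-8*sqrt(1 - 8))*(-111 - 1/2*(-10)) = (-8*I*sqrt(7))*(-111 + 5) = -8*I*sqrt(7)*(-106) = 848*I*sqrt(7)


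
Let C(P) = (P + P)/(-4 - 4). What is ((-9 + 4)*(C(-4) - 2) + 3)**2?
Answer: 64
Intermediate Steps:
C(P) = -P/4 (C(P) = (2*P)/(-8) = (2*P)*(-1/8) = -P/4)
((-9 + 4)*(C(-4) - 2) + 3)**2 = ((-9 + 4)*(-1/4*(-4) - 2) + 3)**2 = (-5*(1 - 2) + 3)**2 = (-5*(-1) + 3)**2 = (5 + 3)**2 = 8**2 = 64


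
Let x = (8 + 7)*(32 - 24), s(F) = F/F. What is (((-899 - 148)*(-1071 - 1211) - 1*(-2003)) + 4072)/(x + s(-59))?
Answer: 2395329/121 ≈ 19796.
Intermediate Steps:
s(F) = 1
x = 120 (x = 15*8 = 120)
(((-899 - 148)*(-1071 - 1211) - 1*(-2003)) + 4072)/(x + s(-59)) = (((-899 - 148)*(-1071 - 1211) - 1*(-2003)) + 4072)/(120 + 1) = ((-1047*(-2282) + 2003) + 4072)/121 = ((2389254 + 2003) + 4072)*(1/121) = (2391257 + 4072)*(1/121) = 2395329*(1/121) = 2395329/121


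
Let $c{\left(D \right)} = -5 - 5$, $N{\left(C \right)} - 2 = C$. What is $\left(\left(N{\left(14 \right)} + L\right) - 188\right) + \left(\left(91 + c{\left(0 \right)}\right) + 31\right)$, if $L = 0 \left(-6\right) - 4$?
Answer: $-64$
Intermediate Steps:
$N{\left(C \right)} = 2 + C$
$c{\left(D \right)} = -10$ ($c{\left(D \right)} = -5 - 5 = -10$)
$L = -4$ ($L = 0 - 4 = -4$)
$\left(\left(N{\left(14 \right)} + L\right) - 188\right) + \left(\left(91 + c{\left(0 \right)}\right) + 31\right) = \left(\left(\left(2 + 14\right) - 4\right) - 188\right) + \left(\left(91 - 10\right) + 31\right) = \left(\left(16 - 4\right) - 188\right) + \left(81 + 31\right) = \left(12 - 188\right) + 112 = -176 + 112 = -64$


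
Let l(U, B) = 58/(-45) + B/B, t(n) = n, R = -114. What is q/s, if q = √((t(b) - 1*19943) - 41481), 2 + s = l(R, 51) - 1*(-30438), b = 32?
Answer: 180*I*√3837/1369607 ≈ 0.0081409*I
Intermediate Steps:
l(U, B) = -13/45 (l(U, B) = 58*(-1/45) + 1 = -58/45 + 1 = -13/45)
s = 1369607/45 (s = -2 + (-13/45 - 1*(-30438)) = -2 + (-13/45 + 30438) = -2 + 1369697/45 = 1369607/45 ≈ 30436.)
q = 4*I*√3837 (q = √((32 - 1*19943) - 41481) = √((32 - 19943) - 41481) = √(-19911 - 41481) = √(-61392) = 4*I*√3837 ≈ 247.77*I)
q/s = (4*I*√3837)/(1369607/45) = (4*I*√3837)*(45/1369607) = 180*I*√3837/1369607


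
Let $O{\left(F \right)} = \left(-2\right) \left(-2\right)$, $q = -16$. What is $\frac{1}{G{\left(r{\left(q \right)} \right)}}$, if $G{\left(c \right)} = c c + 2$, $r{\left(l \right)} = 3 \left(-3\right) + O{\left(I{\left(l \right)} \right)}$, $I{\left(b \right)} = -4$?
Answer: $\frac{1}{27} \approx 0.037037$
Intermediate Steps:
$O{\left(F \right)} = 4$
$r{\left(l \right)} = -5$ ($r{\left(l \right)} = 3 \left(-3\right) + 4 = -9 + 4 = -5$)
$G{\left(c \right)} = 2 + c^{2}$ ($G{\left(c \right)} = c^{2} + 2 = 2 + c^{2}$)
$\frac{1}{G{\left(r{\left(q \right)} \right)}} = \frac{1}{2 + \left(-5\right)^{2}} = \frac{1}{2 + 25} = \frac{1}{27}$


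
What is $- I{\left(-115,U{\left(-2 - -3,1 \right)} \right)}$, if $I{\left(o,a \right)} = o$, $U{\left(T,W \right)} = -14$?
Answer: $115$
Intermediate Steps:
$- I{\left(-115,U{\left(-2 - -3,1 \right)} \right)} = \left(-1\right) \left(-115\right) = 115$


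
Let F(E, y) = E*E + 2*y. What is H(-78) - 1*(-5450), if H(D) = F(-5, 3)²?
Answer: 6411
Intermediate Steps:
F(E, y) = E² + 2*y
H(D) = 961 (H(D) = ((-5)² + 2*3)² = (25 + 6)² = 31² = 961)
H(-78) - 1*(-5450) = 961 - 1*(-5450) = 961 + 5450 = 6411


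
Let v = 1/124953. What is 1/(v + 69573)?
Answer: 124953/8693355070 ≈ 1.4373e-5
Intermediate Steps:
v = 1/124953 ≈ 8.0030e-6
1/(v + 69573) = 1/(1/124953 + 69573) = 1/(8693355070/124953) = 124953/8693355070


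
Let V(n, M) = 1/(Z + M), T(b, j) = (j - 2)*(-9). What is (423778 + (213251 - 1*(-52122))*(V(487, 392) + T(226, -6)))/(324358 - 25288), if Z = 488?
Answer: 1909691477/29242400 ≈ 65.306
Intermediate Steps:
T(b, j) = 18 - 9*j (T(b, j) = (-2 + j)*(-9) = 18 - 9*j)
V(n, M) = 1/(488 + M)
(423778 + (213251 - 1*(-52122))*(V(487, 392) + T(226, -6)))/(324358 - 25288) = (423778 + (213251 - 1*(-52122))*(1/(488 + 392) + (18 - 9*(-6))))/(324358 - 25288) = (423778 + (213251 + 52122)*(1/880 + (18 + 54)))/299070 = (423778 + 265373*(1/880 + 72))*(1/299070) = (423778 + 265373*(63361/880))*(1/299070) = (423778 + 16814298653/880)*(1/299070) = (17187223293/880)*(1/299070) = 1909691477/29242400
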